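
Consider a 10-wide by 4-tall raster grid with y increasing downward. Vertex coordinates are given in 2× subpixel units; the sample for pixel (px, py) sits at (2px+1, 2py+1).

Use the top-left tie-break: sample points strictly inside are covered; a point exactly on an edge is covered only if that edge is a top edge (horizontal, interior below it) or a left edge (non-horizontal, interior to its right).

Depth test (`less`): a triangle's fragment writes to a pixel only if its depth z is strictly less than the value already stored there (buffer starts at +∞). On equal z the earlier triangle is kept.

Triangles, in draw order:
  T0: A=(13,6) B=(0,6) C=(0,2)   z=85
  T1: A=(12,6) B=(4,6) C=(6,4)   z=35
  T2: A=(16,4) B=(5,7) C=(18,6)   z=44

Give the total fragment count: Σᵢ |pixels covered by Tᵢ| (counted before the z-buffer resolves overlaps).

T0:
  2·area = 52
  edge (13, 6)→(0, 6): d=(-13,0) right/bottom  bias=-1
  edge (0, 6)→(0, 2): d=(0,-4) top-left  bias=+0
  edge (0, 2)→(13, 6): d=(13,4) right/bottom  bias=-1
    (0,1)@(1, 3): e=[39,4,9] → #
    (1,1)@(3, 3): e=[39,12,1] → #
    (2,1)@(5, 3): e=[39,20,-7] → ·
    (0,2)@(1, 5): e=[13,4,35] → #
    (2,2)@(5, 5): e=[13,20,19] → #
    (3,2)@(7, 5): e=[13,28,11] → #
    (4,2)@(9, 5): e=[13,36,3] → #
    (5,2)@(11, 5): e=[13,44,-5] → ·
    (0,3)@(1, 7): e=[-13,4,61] → ·
    (1,3)@(3, 7): e=[-13,12,53] → ·
    (2,3)@(5, 7): e=[-13,20,45] → ·
    (3,3)@(7, 7): e=[-13,28,37] → ·
  covered (7 px):
    · · · · · · · · · ·
    # # · · · · · · · ·
    # # # # # · · · · ·
    · · · · · · · · · ·
T1:
  2·area = 16
  edge (12, 6)→(4, 6): d=(-8,0) right/bottom  bias=-1
  edge (4, 6)→(6, 4): d=(2,-2) top-left  bias=+0
  edge (6, 4)→(12, 6): d=(6,2) right/bottom  bias=-1
    (4,0)@(9, 1): e=[40,0,-24] → ·  [on edge]
    (1,1)@(3, 3): e=[24,-8,0] → ·  [on edge]
    (3,1)@(7, 3): e=[24,0,-8] → ·  [on edge]
    (2,2)@(5, 5): e=[8,0,8] → #  [on edge]
    (3,2)@(7, 5): e=[8,4,4] → #
    (4,2)@(9, 5): e=[8,8,0] → ·  [on edge]
    (1,3)@(3, 7): e=[-8,0,24] → ·  [on edge]
    (2,3)@(5, 7): e=[-8,4,20] → ·
    (3,3)@(7, 7): e=[-8,8,16] → ·
    (7,3)@(15, 7): e=[-8,24,0] → ·  [on edge]
  covered (2 px):
    · · · · · · · · · ·
    · · · · · · · · · ·
    · · # # · · · · · ·
    · · · · · · · · · ·
T2:
  2·area = 28  (B↔C swapped to make it positive)
  edge (16, 4)→(18, 6): d=(2,2) right/bottom  bias=-1
  edge (18, 6)→(5, 7): d=(-13,1) right/bottom  bias=-1
  edge (5, 7)→(16, 4): d=(11,-3) top-left  bias=+0
    (6,0)@(13, 1): e=[0,70,-42] → ·  [on edge]
    (7,1)@(15, 3): e=[0,42,-14] → ·  [on edge]
    (6,2)@(13, 5): e=[8,18,2] → #
    (7,2)@(15, 5): e=[4,16,8] → #
    (8,2)@(17, 5): e=[0,14,14] → ·  [on edge]
    (2,3)@(5, 7): e=[28,0,0] → ·  [on edge]
    (6,3)@(13, 7): e=[12,-8,24] → ·
    (7,3)@(15, 7): e=[8,-10,30] → ·
    (9,3)@(19, 7): e=[0,-14,42] → ·  [on edge]
  covered (2 px):
    · · · · · · · · · ·
    · · · · · · · · · ·
    · · · · · · # # · ·
    · · · · · · · · · ·

Final: 11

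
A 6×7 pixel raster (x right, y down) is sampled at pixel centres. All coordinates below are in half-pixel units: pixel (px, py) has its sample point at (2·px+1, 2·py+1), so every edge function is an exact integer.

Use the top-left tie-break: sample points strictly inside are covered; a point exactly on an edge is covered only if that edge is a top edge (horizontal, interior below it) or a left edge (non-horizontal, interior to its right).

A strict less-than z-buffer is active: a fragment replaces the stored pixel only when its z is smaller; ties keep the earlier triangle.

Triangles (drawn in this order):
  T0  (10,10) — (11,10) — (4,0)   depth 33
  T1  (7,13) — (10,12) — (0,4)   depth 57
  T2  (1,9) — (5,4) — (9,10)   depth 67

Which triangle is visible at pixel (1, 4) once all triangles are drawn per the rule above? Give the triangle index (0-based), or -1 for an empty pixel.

T0:
  2·area = 10  (B↔C swapped to make it positive)
  edge (10, 10)→(4, 0): d=(-6,-10) top-left  bias=+0
  edge (4, 0)→(11, 10): d=(7,10) right/bottom  bias=-1
  edge (11, 10)→(10, 10): d=(-1,0) right/bottom  bias=-1
    (3,2)@(7, 5): e=[0,5,5] → █  [on edge]
    (4,2)@(9, 5): e=[20,-15,5] → ·
    (3,3)@(7, 7): e=[-12,19,3] → ·
  covered (1 px):
    · · · · · ·
    · · · · · ·
    · · · █ · ·
    · · · · · ·
    · · · · · ·
    · · · · · ·
    · · · · · ·
T1:
  2·area = 34  (B↔C swapped to make it positive)
  edge (7, 13)→(0, 4): d=(-7,-9) top-left  bias=+0
  edge (0, 4)→(10, 12): d=(10,8) right/bottom  bias=-1
  edge (10, 12)→(7, 13): d=(-3,1) right/bottom  bias=-1
    (0,2)@(1, 5): e=[2,2,30] → █
    (1,2)@(3, 5): e=[20,-14,28] → ·
    (0,3)@(1, 7): e=[-12,22,24] → ·
    (1,3)@(3, 7): e=[6,6,22] → █
    (2,3)@(5, 7): e=[24,-10,20] → ·
    (1,4)@(3, 9): e=[-8,26,16] → ·
    (2,4)@(5, 9): e=[10,10,14] → █
    (3,4)@(7, 9): e=[28,-6,12] → ·
    (2,5)@(5, 11): e=[-4,30,8] → ·
    (3,5)@(7, 11): e=[14,14,6] → █
    (4,5)@(9, 11): e=[32,-2,4] → ·
    (3,6)@(7, 13): e=[0,34,0] → ·  [on edge]
  covered (4 px):
    · · · · · ·
    · · · · · ·
    █ · · · · ·
    · █ · · · ·
    · · █ · · ·
    · · · █ · ·
    · · · · · ·
T2:
  2·area = 44
  edge (1, 9)→(5, 4): d=(4,-5) top-left  bias=+0
  edge (5, 4)→(9, 10): d=(4,6) right/bottom  bias=-1
  edge (9, 10)→(1, 9): d=(-8,-1) top-left  bias=+0
    (1,0)@(3, 1): e=[-22,0,66] → ·  [on edge]
    (2,2)@(5, 5): e=[4,4,36] → █
    (3,2)@(7, 5): e=[14,-8,38] → ·
    (1,3)@(3, 7): e=[2,24,18] → █
    (3,3)@(7, 7): e=[22,0,22] → ·  [on edge]
    (0,4)@(1, 9): e=[0,44,0] → █  [on edge]
    (3,4)@(7, 9): e=[30,8,6] → █
    (4,4)@(9, 9): e=[40,-4,8] → ·
    (0,5)@(1, 11): e=[8,52,-16] → ·
    (1,5)@(3, 11): e=[18,40,-14] → ·
    (2,5)@(5, 11): e=[28,28,-12] → ·
    (3,5)@(7, 11): e=[38,16,-10] → ·
    (5,6)@(11, 13): e=[66,0,-22] → ·  [on edge]
  covered (7 px):
    · · · · · ·
    · · · · · ·
    · · █ · · ·
    · █ █ · · ·
    █ █ █ █ · ·
    · · · · · ·
    · · · · · ·

Z-buffer (winner per pixel, '.' = empty):
  . . . . . .
  . . . . . .
  1 . 2 0 . .
  . 1 2 . . .
  2 2 1 2 . .
  . . . 1 . .
  . . . . . .

Answer: 2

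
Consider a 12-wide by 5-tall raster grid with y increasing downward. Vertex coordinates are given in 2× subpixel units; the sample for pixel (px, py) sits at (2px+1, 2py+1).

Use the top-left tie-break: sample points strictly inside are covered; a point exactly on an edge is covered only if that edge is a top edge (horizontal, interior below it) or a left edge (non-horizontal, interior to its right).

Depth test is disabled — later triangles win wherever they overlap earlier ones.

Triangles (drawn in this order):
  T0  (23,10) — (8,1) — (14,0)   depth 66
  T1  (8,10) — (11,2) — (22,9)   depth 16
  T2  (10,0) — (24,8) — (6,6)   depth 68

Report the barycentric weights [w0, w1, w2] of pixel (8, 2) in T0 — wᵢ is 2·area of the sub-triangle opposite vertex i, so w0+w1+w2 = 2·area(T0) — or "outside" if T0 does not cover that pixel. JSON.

T0:
  2·area = 69
  edge (23, 10)→(8, 1): d=(-15,-9) top-left  bias=+0
  edge (8, 1)→(14, 0): d=(6,-1) top-left  bias=+0
  edge (14, 0)→(23, 10): d=(9,10) right/bottom  bias=-1
    (4,0)@(9, 1): e=[9,1,59] → █
    (5,0)@(11, 1): e=[27,3,39] → █
    (6,0)@(13, 1): e=[45,5,19] → █
    (7,0)@(15, 1): e=[63,7,-1] → ·
    (4,1)@(9, 3): e=[-21,13,77] → ·
    (5,1)@(11, 3): e=[-3,15,57] → ·
    (6,1)@(13, 3): e=[15,17,37] → █
    (7,1)@(15, 3): e=[33,19,17] → █
    (8,1)@(17, 3): e=[51,21,-3] → ·
    (6,2)@(13, 5): e=[-15,29,55] → ·
    (7,2)@(15, 5): e=[3,31,35] → █
    (8,2)@(17, 5): e=[21,33,15] → █
  covered (8 px):
    · · · · █ █ █ · · · · ·
    · · · · · · █ █ · · · ·
    · · · · · · · █ █ · · ·
    · · · · · · · · · █ · ·
    · · · · · · · · · · · ·
T1:
  2·area = 109
  edge (8, 10)→(11, 2): d=(3,-8) top-left  bias=+0
  edge (11, 2)→(22, 9): d=(11,7) right/bottom  bias=-1
  edge (22, 9)→(8, 10): d=(-14,1) right/bottom  bias=-1
    (5,1)@(11, 3): e=[3,11,95] → █
    (6,1)@(13, 3): e=[19,-3,93] → ·
    (5,2)@(11, 5): e=[9,33,67] → █
    (6,2)@(13, 5): e=[25,19,65] → █
    (7,2)@(15, 5): e=[41,5,63] → █
    (8,2)@(17, 5): e=[57,-9,61] → ·
    (5,3)@(11, 7): e=[15,55,39] → █
    (8,3)@(17, 7): e=[63,13,33] → █
    (9,3)@(19, 7): e=[79,-1,31] → ·
    (4,4)@(9, 9): e=[5,91,13] → █
    (9,4)@(19, 9): e=[85,21,3] → █
    (10,4)@(21, 9): e=[101,7,1] → █
  covered (15 px):
    · · · · · · · · · · · ·
    · · · · · █ · · · · · ·
    · · · · · █ █ █ · · · ·
    · · · · · █ █ █ █ · · ·
    · · · · █ █ █ █ █ █ █ ·
T2:
  2·area = 116
  edge (10, 0)→(24, 8): d=(14,8) right/bottom  bias=-1
  edge (24, 8)→(6, 6): d=(-18,-2) top-left  bias=+0
  edge (6, 6)→(10, 0): d=(4,-6) top-left  bias=+0
    (5,0)@(11, 1): e=[6,100,10] → █
    (6,0)@(13, 1): e=[-10,104,22] → ·
    (4,1)@(9, 3): e=[50,60,6] → █
    (6,1)@(13, 3): e=[18,68,30] → █
    (7,1)@(15, 3): e=[2,72,42] → █
    (8,1)@(17, 3): e=[-14,76,54] → ·
    (3,2)@(7, 5): e=[94,20,2] → █
    (8,2)@(17, 5): e=[14,40,62] → █
    (9,2)@(19, 5): e=[-2,44,74] → ·
    (3,3)@(7, 7): e=[122,-16,10] → ·
    (4,3)@(9, 7): e=[106,-12,22] → ·
    (5,3)@(11, 7): e=[90,-8,34] → ·
    (7,3)@(15, 7): e=[58,0,58] → █  [on edge]
  covered (15 px):
    · · · · · █ · · · · · ·
    · · · · █ █ █ █ · · · ·
    · · · █ █ █ █ █ █ · · ·
    · · · · · · · █ █ █ █ ·
    · · · · · · · · · · · ·

Answer: [33,15,21]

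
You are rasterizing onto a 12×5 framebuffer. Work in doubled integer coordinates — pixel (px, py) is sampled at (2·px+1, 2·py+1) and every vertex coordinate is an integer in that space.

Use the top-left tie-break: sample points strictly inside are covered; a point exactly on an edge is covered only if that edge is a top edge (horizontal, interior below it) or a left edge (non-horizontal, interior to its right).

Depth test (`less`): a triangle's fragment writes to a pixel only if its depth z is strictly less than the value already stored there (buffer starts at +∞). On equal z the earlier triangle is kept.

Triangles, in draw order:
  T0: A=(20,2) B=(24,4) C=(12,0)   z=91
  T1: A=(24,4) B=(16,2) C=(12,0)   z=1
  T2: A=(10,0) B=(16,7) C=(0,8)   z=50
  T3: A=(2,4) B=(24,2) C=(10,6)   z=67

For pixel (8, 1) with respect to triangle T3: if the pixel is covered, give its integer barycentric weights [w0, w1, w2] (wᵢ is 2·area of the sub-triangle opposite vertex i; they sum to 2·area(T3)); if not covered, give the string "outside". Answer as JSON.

T0:
  2·area = 8
  edge (20, 2)→(24, 4): d=(4,2) right/bottom  bias=-1
  edge (24, 4)→(12, 0): d=(-12,-4) top-left  bias=+0
  edge (12, 0)→(20, 2): d=(8,2) right/bottom  bias=-1
    (7,0)@(15, 1): e=[6,0,2] → #  [on edge]
    (8,0)@(17, 1): e=[2,8,-2] → ·
    (7,1)@(15, 3): e=[14,-24,18] → ·
    (10,1)@(21, 3): e=[2,0,6] → #  [on edge]
    (11,1)@(23, 3): e=[-2,8,2] → ·
    (10,2)@(21, 5): e=[10,-24,22] → ·
  covered (2 px):
    · · · · · · · # · · · ·
    · · · · · · · · · · # ·
    · · · · · · · · · · · ·
    · · · · · · · · · · · ·
    · · · · · · · · · · · ·
T1:
  2·area = 8
  edge (24, 4)→(16, 2): d=(-8,-2) top-left  bias=+0
  edge (16, 2)→(12, 0): d=(-4,-2) top-left  bias=+0
  edge (12, 0)→(24, 4): d=(12,4) right/bottom  bias=-1
    (7,0)@(15, 1): e=[6,2,0] → ·  [on edge]
    (10,1)@(21, 3): e=[2,6,0] → ·  [on edge]
  covered (0 px):
    · · · · · · · · · · · ·
    · · · · · · · · · · · ·
    · · · · · · · · · · · ·
    · · · · · · · · · · · ·
    · · · · · · · · · · · ·
T2:
  2·area = 118
  edge (10, 0)→(16, 7): d=(6,7) right/bottom  bias=-1
  edge (16, 7)→(0, 8): d=(-16,1) right/bottom  bias=-1
  edge (0, 8)→(10, 0): d=(10,-8) top-left  bias=+0
    (4,0)@(9, 1): e=[13,103,2] → #
    (5,0)@(11, 1): e=[-1,101,18] → ·
    (3,1)@(7, 3): e=[39,73,6] → #
    (5,1)@(11, 3): e=[11,69,38] → #
    (6,1)@(13, 3): e=[-3,67,54] → ·
    (2,2)@(5, 5): e=[65,43,10] → #
    (6,2)@(13, 5): e=[9,35,74] → #
    (7,2)@(15, 5): e=[-5,33,90] → ·
    (1,3)@(3, 7): e=[91,13,14] → #
    (7,3)@(15, 7): e=[7,1,110] → #
    (8,3)@(17, 7): e=[-7,-1,126] → ·
    (1,4)@(3, 9): e=[103,-19,34] → ·
  covered (16 px):
    · · · · # · · · · · · ·
    · · · # # # · · · · · ·
    · · # # # # # · · · · ·
    · # # # # # # # · · · ·
    · · · · · · · · · · · ·
T3:
  2·area = 60
  edge (2, 4)→(24, 2): d=(22,-2) top-left  bias=+0
  edge (24, 2)→(10, 6): d=(-14,4) right/bottom  bias=-1
  edge (10, 6)→(2, 4): d=(-8,-2) top-left  bias=+0
    (6,1)@(13, 3): e=[0,30,30] → #  [on edge]
    (7,1)@(15, 3): e=[4,22,34] → #
    (8,1)@(17, 3): e=[8,14,38] → #
    (9,1)@(19, 3): e=[12,6,42] → #
    (10,1)@(21, 3): e=[16,-2,46] → ·
    (3,2)@(7, 5): e=[32,26,2] → #
    (4,2)@(9, 5): e=[36,18,6] → #
    (5,2)@(11, 5): e=[40,10,10] → #
    (7,2)@(15, 5): e=[48,-6,18] → ·
    (8,2)@(17, 5): e=[52,-14,22] → ·
    (9,2)@(19, 5): e=[56,-22,26] → ·
    (3,3)@(7, 7): e=[76,-2,-14] → ·
  covered (8 px):
    · · · · · · · · · · · ·
    · · · · · · # # # # · ·
    · · · # # # # · · · · ·
    · · · · · · · · · · · ·
    · · · · · · · · · · · ·

Final: [14,38,8]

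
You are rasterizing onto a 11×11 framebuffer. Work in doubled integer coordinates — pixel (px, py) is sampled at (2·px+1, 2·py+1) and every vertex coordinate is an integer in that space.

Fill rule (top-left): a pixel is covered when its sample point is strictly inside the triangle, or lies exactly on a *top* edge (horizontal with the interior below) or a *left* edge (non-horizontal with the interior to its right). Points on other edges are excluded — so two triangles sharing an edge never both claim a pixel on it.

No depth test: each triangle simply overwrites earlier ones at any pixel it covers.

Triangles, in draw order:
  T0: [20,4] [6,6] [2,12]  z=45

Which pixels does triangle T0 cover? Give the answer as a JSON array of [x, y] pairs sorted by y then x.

T0:
  2·area = 76  (B↔C swapped to make it positive)
  edge (20, 4)→(2, 12): d=(-18,8) right/bottom  bias=-1
  edge (2, 12)→(6, 6): d=(4,-6) top-left  bias=+0
  edge (6, 6)→(20, 4): d=(14,-2) top-left  bias=+0
    (6,2)@(13, 5): e=[38,38,0] → X  [on edge]
    (7,2)@(15, 5): e=[22,50,4] → X
    (8,2)@(17, 5): e=[6,62,8] → X
    (9,2)@(19, 5): e=[-10,74,12] → .
    (3,3)@(7, 7): e=[50,10,16] → X
    (4,3)@(9, 7): e=[34,22,20] → X
    (5,3)@(11, 7): e=[18,34,24] → X
    (7,3)@(15, 7): e=[-14,58,32] → .
    (8,3)@(17, 7): e=[-30,70,36] → .
    (2,4)@(5, 9): e=[30,6,40] → X
    (4,4)@(9, 9): e=[-2,30,48] → .
    (5,4)@(11, 9): e=[-18,42,52] → .
  covered (10 px):
    . . . . . . . . . . .
    . . . . . . . . . . .
    . . . . . . X X X . .
    . . . X X X X . . . .
    . . X X . . . . . . .
    . X . . . . . . . . .
    . . . . . . . . . . .
    . . . . . . . . . . .
    . . . . . . . . . . .
    . . . . . . . . . . .
    . . . . . . . . . . .

Answer: [[6,2],[7,2],[8,2],[3,3],[4,3],[5,3],[6,3],[2,4],[3,4],[1,5]]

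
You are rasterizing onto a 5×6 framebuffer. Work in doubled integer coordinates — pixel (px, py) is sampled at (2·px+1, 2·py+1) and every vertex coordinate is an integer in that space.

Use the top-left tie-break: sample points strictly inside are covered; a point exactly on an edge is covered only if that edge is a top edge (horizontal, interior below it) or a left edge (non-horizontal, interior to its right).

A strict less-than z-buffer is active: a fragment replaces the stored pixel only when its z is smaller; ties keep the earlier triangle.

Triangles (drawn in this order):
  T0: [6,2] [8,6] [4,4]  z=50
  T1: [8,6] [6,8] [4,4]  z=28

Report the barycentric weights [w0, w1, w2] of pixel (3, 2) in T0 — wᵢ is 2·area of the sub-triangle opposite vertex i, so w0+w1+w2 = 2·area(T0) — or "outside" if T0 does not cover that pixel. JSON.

T0:
  2·area = 12
  edge (6, 2)→(8, 6): d=(2,4) right/bottom  bias=-1
  edge (8, 6)→(4, 4): d=(-4,-2) top-left  bias=+0
  edge (4, 4)→(6, 2): d=(2,-2) top-left  bias=+0
    (3,0)@(7, 1): e=[-6,18,0] → ·  [on edge]
    (2,1)@(5, 3): e=[6,6,0] → █  [on edge]
    (3,1)@(7, 3): e=[-2,10,4] → ·
    (1,2)@(3, 5): e=[18,-6,0] → ·  [on edge]
    (2,2)@(5, 5): e=[10,-2,4] → ·
    (3,2)@(7, 5): e=[2,2,8] → █
    (4,2)@(9, 5): e=[-6,6,12] → ·
    (0,3)@(1, 7): e=[30,-18,0] → ·  [on edge]
    (3,3)@(7, 7): e=[6,-6,12] → ·
  covered (2 px):
    · · · · ·
    · · █ · ·
    · · · █ ·
    · · · · ·
    · · · · ·
    · · · · ·
T1:
  2·area = 12
  edge (8, 6)→(6, 8): d=(-2,2) right/bottom  bias=-1
  edge (6, 8)→(4, 4): d=(-2,-4) top-left  bias=+0
  edge (4, 4)→(8, 6): d=(4,2) right/bottom  bias=-1
    (2,2)@(5, 5): e=[8,2,2] → █
    (3,2)@(7, 5): e=[4,10,-2] → ·
    (4,2)@(9, 5): e=[0,18,-6] → ·  [on edge]
    (2,3)@(5, 7): e=[4,-2,10] → ·
    (3,3)@(7, 7): e=[0,6,6] → ·  [on edge]
    (2,4)@(5, 9): e=[0,-6,18] → ·  [on edge]
    (1,5)@(3, 11): e=[0,-18,30] → ·  [on edge]
  covered (1 px):
    · · · · ·
    · · · · ·
    · · █ · ·
    · · · · ·
    · · · · ·
    · · · · ·

Final: [2,8,2]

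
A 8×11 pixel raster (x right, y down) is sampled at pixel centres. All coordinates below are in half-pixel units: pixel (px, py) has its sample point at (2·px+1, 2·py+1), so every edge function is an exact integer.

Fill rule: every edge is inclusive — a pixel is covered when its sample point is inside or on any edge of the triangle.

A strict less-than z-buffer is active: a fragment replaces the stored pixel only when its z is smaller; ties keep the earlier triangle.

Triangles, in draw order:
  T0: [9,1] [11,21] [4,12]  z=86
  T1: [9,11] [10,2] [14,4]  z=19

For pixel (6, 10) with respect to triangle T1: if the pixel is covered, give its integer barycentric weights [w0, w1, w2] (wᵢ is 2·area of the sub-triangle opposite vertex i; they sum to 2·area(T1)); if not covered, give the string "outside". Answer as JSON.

T0:
  2·area = 122
  edge (9, 1)→(11, 21): d=(2,20) inclusive
  edge (11, 21)→(4, 12): d=(-7,-9) inclusive
  edge (4, 12)→(9, 1): d=(5,-11) inclusive
    (4,0)@(9, 1): e=[0,122,0] → X  [on edge]
    (5,0)@(11, 1): e=[-40,140,22] → .
    (4,1)@(9, 3): e=[4,108,10] → X
    (5,1)@(11, 3): e=[-36,126,32] → .
    (4,2)@(9, 5): e=[8,94,20] → X
    (5,2)@(11, 5): e=[-32,112,42] → .
    (3,3)@(7, 7): e=[52,62,8] → X
    (5,3)@(11, 7): e=[-28,98,52] → .
    (3,4)@(7, 9): e=[56,48,18] → X
    (5,4)@(11, 9): e=[-24,84,62] → .
    (2,5)@(5, 11): e=[100,16,6] → X
    (5,5)@(11, 11): e=[-20,70,72] → .
    (5,10)@(11, 21): e=[0,0,122] → X  [on edge]
  covered (17 px):
    . . . . X . . .
    . . . . X . . .
    . . . . X . . .
    . . . X X . . .
    . . . X X . . .
    . . X X X . . .
    . . X X X . . .
    . . . X X . . .
    . . . . X . . .
    . . . . . . . .
    . . . . . X . .
T1:
  2·area = 38
  edge (9, 11)→(10, 2): d=(1,-9) inclusive
  edge (10, 2)→(14, 4): d=(4,2) inclusive
  edge (14, 4)→(9, 11): d=(-5,7) inclusive
    (5,1)@(11, 3): e=[10,2,26] → X
    (6,1)@(13, 3): e=[28,-2,12] → .
    (5,2)@(11, 5): e=[12,10,16] → X
    (6,2)@(13, 5): e=[30,6,2] → X
    (7,2)@(15, 5): e=[48,2,-12] → .
    (5,3)@(11, 7): e=[14,18,6] → X
    (6,3)@(13, 7): e=[32,14,-8] → .
    (5,4)@(11, 9): e=[16,26,-4] → .
    (4,5)@(9, 11): e=[0,38,0] → X  [on edge]
    (5,5)@(11, 11): e=[18,34,-14] → .
    (4,6)@(9, 13): e=[2,46,-10] → .
  covered (5 px):
    . . . . . . . .
    . . . . . X . .
    . . . . . X X .
    . . . . . X . .
    . . . . . . . .
    . . . . X . . .
    . . . . . . . .
    . . . . . . . .
    . . . . . . . .
    . . . . . . . .
    . . . . . . . .

Answer: "outside"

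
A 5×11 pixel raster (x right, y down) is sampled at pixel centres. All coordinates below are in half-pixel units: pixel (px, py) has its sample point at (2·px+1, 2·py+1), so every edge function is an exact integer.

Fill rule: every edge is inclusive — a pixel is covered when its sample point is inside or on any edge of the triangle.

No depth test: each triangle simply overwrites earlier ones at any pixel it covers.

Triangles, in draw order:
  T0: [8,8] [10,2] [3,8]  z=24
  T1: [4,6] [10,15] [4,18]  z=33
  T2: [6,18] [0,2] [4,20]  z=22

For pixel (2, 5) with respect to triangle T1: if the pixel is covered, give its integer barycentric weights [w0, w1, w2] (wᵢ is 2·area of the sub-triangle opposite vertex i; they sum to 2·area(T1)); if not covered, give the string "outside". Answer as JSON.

T0:
  2·area = 30  (B↔C swapped to make it positive)
  edge (8, 8)→(3, 8): d=(-5,0) inclusive
  edge (3, 8)→(10, 2): d=(7,-6) inclusive
  edge (10, 2)→(8, 8): d=(-2,6) inclusive
    (4,1)@(9, 3): e=[25,1,4] → █
    (3,2)@(7, 5): e=[15,3,12] → █
    (4,2)@(9, 5): e=[15,15,0] → █  [on edge]
    (2,3)@(5, 7): e=[5,5,20] → █
    (4,3)@(9, 7): e=[5,29,-4] → ·
    (2,4)@(5, 9): e=[-5,19,16] → ·
    (3,4)@(7, 9): e=[-5,31,4] → ·
    (3,5)@(7, 11): e=[-15,45,0] → ·  [on edge]
    (2,8)@(5, 17): e=[-45,75,0] → ·  [on edge]
  covered (5 px):
    · · · · ·
    · · · · █
    · · · █ █
    · · █ █ ·
    · · · · ·
    · · · · ·
    · · · · ·
    · · · · ·
    · · · · ·
    · · · · ·
    · · · · ·
T1:
  2·area = 72
  edge (4, 6)→(10, 15): d=(6,9) inclusive
  edge (10, 15)→(4, 18): d=(-6,3) inclusive
  edge (4, 18)→(4, 6): d=(0,-12) inclusive
    (2,4)@(5, 9): e=[9,51,12] → █
    (3,4)@(7, 9): e=[-9,45,36] → ·
    (2,5)@(5, 11): e=[21,39,12] → █
    (3,5)@(7, 11): e=[3,33,36] → █
    (4,5)@(9, 11): e=[-15,27,60] → ·
    (2,6)@(5, 13): e=[33,27,12] → █
    (4,6)@(9, 13): e=[-3,15,60] → ·
    (2,7)@(5, 15): e=[45,15,12] → █
    (4,7)@(9, 15): e=[9,3,60] → █
    (2,8)@(5, 17): e=[57,3,12] → █
    (3,8)@(7, 17): e=[39,-3,36] → ·
    (4,8)@(9, 17): e=[21,-9,60] → ·
  covered (9 px):
    · · · · ·
    · · · · ·
    · · · · ·
    · · · · ·
    · · █ · ·
    · · █ █ ·
    · · █ █ ·
    · · █ █ █
    · · █ · ·
    · · · · ·
    · · · · ·
T2:
  2·area = 44  (B↔C swapped to make it positive)
  edge (6, 18)→(4, 20): d=(-2,2) inclusive
  edge (4, 20)→(0, 2): d=(-4,-18) inclusive
  edge (0, 2)→(6, 18): d=(6,16) inclusive
    (0,2)@(1, 5): e=[36,6,2] → █
    (1,2)@(3, 5): e=[32,42,-30] → ·
    (0,3)@(1, 7): e=[32,-2,14] → ·
    (1,5)@(3, 11): e=[20,18,6] → █
    (2,5)@(5, 11): e=[16,54,-26] → ·
    (1,6)@(3, 13): e=[16,10,18] → █
    (2,6)@(5, 13): e=[12,46,-14] → ·
    (1,7)@(3, 15): e=[12,2,30] → █
    (2,7)@(5, 15): e=[8,38,-2] → ·
    (4,7)@(9, 15): e=[0,110,-66] → ·  [on edge]
    (1,8)@(3, 17): e=[8,-6,42] → ·
    (2,8)@(5, 17): e=[4,30,10] → █
    (3,8)@(7, 17): e=[0,66,-22] → ·  [on edge]
    (2,9)@(5, 19): e=[0,22,22] → █  [on edge]
    (1,10)@(3, 21): e=[0,-22,66] → ·  [on edge]
  covered (6 px):
    · · · · ·
    · · · · ·
    █ · · · ·
    · · · · ·
    · · · · ·
    · █ · · ·
    · █ · · ·
    · █ · · ·
    · · █ · ·
    · · █ · ·
    · · · · ·

Answer: [39,12,21]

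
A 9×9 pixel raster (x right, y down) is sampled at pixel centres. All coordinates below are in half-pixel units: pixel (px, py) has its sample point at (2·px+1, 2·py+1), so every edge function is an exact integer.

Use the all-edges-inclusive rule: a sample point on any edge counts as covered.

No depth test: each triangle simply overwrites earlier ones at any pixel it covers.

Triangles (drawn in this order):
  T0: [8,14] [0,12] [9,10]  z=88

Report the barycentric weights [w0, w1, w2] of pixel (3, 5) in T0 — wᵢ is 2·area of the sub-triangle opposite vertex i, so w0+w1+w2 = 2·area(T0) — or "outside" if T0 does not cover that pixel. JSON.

T0:
  2·area = 34
  edge (8, 14)→(0, 12): d=(-8,-2) inclusive
  edge (0, 12)→(9, 10): d=(9,-2) inclusive
  edge (9, 10)→(8, 14): d=(-1,4) inclusive
    (2,5)@(5, 11): e=[18,1,15] → X
    (3,5)@(7, 11): e=[22,5,7] → X
    (4,5)@(9, 11): e=[26,9,-1] → .
    (2,6)@(5, 13): e=[2,19,13] → X
    (4,6)@(9, 13): e=[10,27,-3] → .
    (2,7)@(5, 15): e=[-14,37,11] → .
    (3,7)@(7, 15): e=[-10,41,3] → .
  covered (4 px):
    . . . . . . . . .
    . . . . . . . . .
    . . . . . . . . .
    . . . . . . . . .
    . . . . . . . . .
    . . X X . . . . .
    . . X X . . . . .
    . . . . . . . . .
    . . . . . . . . .

Answer: [5,7,22]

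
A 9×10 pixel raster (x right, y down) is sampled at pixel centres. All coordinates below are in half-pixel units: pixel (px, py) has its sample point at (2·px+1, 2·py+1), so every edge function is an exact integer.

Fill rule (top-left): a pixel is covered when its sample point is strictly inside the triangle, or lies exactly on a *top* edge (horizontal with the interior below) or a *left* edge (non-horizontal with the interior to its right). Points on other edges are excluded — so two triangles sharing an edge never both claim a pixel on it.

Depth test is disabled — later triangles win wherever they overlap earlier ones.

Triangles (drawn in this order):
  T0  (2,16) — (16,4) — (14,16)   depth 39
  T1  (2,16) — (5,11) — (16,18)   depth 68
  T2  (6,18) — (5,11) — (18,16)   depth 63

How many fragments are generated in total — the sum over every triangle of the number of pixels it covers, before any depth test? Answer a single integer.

T0:
  2·area = 144
  edge (2, 16)→(16, 4): d=(14,-12) top-left  bias=+0
  edge (16, 4)→(14, 16): d=(-2,12) right/bottom  bias=-1
  edge (14, 16)→(2, 16): d=(-12,0) right/bottom  bias=-1
    (7,2)@(15, 5): e=[2,10,132] → █
    (8,2)@(17, 5): e=[26,-14,132] → ·
    (6,3)@(13, 7): e=[6,30,108] → █
    (8,3)@(17, 7): e=[54,-18,108] → ·
    (5,4)@(11, 9): e=[10,50,84] → █
    (8,4)@(17, 9): e=[82,-22,84] → ·
    (4,5)@(9, 11): e=[14,70,60] → █
    (7,5)@(15, 11): e=[86,-2,60] → ·
    (3,6)@(7, 13): e=[18,90,36] → █
    (7,6)@(15, 13): e=[114,-6,36] → ·
    (2,7)@(5, 15): e=[22,110,12] → █
    (7,7)@(15, 15): e=[142,-10,12] → ·
  covered (18 px):
    · · · · · · · · ·
    · · · · · · · · ·
    · · · · · · · █ ·
    · · · · · · █ █ ·
    · · · · · █ █ █ ·
    · · · · █ █ █ · ·
    · · · █ █ █ █ · ·
    · · █ █ █ █ █ · ·
    · · · · · · · · ·
    · · · · · · · · ·
T1:
  2·area = 76
  edge (2, 16)→(5, 11): d=(3,-5) top-left  bias=+0
  edge (5, 11)→(16, 18): d=(11,7) right/bottom  bias=-1
  edge (16, 18)→(2, 16): d=(-14,-2) top-left  bias=+0
    (5,0)@(11, 1): e=[0,-152,228] → ·  [on edge]
    (2,5)@(5, 11): e=[0,0,76] → ·  [on edge]
    (2,6)@(5, 13): e=[6,22,48] → █
    (3,6)@(7, 13): e=[16,8,52] → █
    (4,6)@(9, 13): e=[26,-6,56] → ·
    (1,7)@(3, 15): e=[2,58,16] → █
    (4,7)@(9, 15): e=[32,16,28] → █
    (5,7)@(11, 15): e=[42,2,32] → █
    (6,7)@(13, 15): e=[52,-12,36] → ·
    (1,8)@(3, 17): e=[8,80,-12] → ·
    (2,8)@(5, 17): e=[18,66,-8] → ·
    (3,8)@(7, 17): e=[28,52,-4] → ·
    (4,8)@(9, 17): e=[38,38,0] → █  [on edge]
  covered (10 px):
    · · · · · · · · ·
    · · · · · · · · ·
    · · · · · · · · ·
    · · · · · · · · ·
    · · · · · · · · ·
    · · · · · · · · ·
    · · █ █ · · · · ·
    · █ █ █ █ █ · · ·
    · · · · █ █ █ · ·
    · · · · · · · · ·
T2:
  2·area = 86
  edge (6, 18)→(5, 11): d=(-1,-7) top-left  bias=+0
  edge (5, 11)→(18, 16): d=(13,5) right/bottom  bias=-1
  edge (18, 16)→(6, 18): d=(-12,2) right/bottom  bias=-1
    (2,5)@(5, 11): e=[0,0,86] → ·  [on edge]
    (3,6)@(7, 13): e=[12,16,58] → █
    (4,6)@(9, 13): e=[26,6,54] → █
    (5,6)@(11, 13): e=[40,-4,50] → ·
    (3,7)@(7, 15): e=[10,42,34] → █
    (5,7)@(11, 15): e=[38,22,26] → █
    (6,7)@(13, 15): e=[52,12,22] → █
    (7,7)@(15, 15): e=[66,2,18] → █
    (8,7)@(17, 15): e=[80,-8,14] → ·
    (3,8)@(7, 17): e=[8,68,10] → █
    (6,8)@(13, 17): e=[50,38,-2] → ·
    (7,8)@(15, 17): e=[64,28,-6] → ·
  covered (10 px):
    · · · · · · · · ·
    · · · · · · · · ·
    · · · · · · · · ·
    · · · · · · · · ·
    · · · · · · · · ·
    · · · · · · · · ·
    · · · █ █ · · · ·
    · · · █ █ █ █ █ ·
    · · · █ █ █ · · ·
    · · · · · · · · ·

Answer: 38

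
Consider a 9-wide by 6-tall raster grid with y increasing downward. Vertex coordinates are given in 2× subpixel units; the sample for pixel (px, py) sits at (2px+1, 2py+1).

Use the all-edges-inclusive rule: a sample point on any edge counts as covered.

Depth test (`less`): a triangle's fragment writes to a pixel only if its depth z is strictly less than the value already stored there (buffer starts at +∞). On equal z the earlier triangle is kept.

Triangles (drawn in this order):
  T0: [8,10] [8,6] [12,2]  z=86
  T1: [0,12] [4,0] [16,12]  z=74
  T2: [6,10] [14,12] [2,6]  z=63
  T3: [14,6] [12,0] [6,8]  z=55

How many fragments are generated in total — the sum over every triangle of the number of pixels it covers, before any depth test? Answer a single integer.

T0:
  2·area = 16
  edge (8, 10)→(8, 6): d=(0,-4) inclusive
  edge (8, 6)→(12, 2): d=(4,-4) inclusive
  edge (12, 2)→(8, 10): d=(-4,8) inclusive
    (6,0)@(13, 1): e=[20,0,-4] → ·  [on edge]
    (5,1)@(11, 3): e=[12,0,4] → #  [on edge]
    (6,1)@(13, 3): e=[20,8,-12] → ·
    (4,2)@(9, 5): e=[4,0,12] → #  [on edge]
    (5,2)@(11, 5): e=[12,8,-4] → ·
    (3,3)@(7, 7): e=[-4,0,20] → ·  [on edge]
    (4,3)@(9, 7): e=[4,8,4] → #
    (5,3)@(11, 7): e=[12,16,-12] → ·
    (2,4)@(5, 9): e=[-12,0,28] → ·  [on edge]
    (4,4)@(9, 9): e=[4,16,-4] → ·
    (1,5)@(3, 11): e=[-20,0,36] → ·  [on edge]
  covered (3 px):
    · · · · · · · · ·
    · · · · · # · · ·
    · · · · # · · · ·
    · · · · # · · · ·
    · · · · · · · · ·
    · · · · · · · · ·
T1:
  2·area = 192
  edge (0, 12)→(4, 0): d=(4,-12) inclusive
  edge (4, 0)→(16, 12): d=(12,12) inclusive
  edge (16, 12)→(0, 12): d=(-16,0) inclusive
    (2,0)@(5, 1): e=[16,0,176] → #  [on edge]
    (3,0)@(7, 1): e=[40,-24,176] → ·
    (1,1)@(3, 3): e=[0,48,144] → #  [on edge]
    (3,1)@(7, 3): e=[48,0,144] → #  [on edge]
    (4,1)@(9, 3): e=[72,-24,144] → ·
    (1,2)@(3, 5): e=[8,72,112] → #
    (4,2)@(9, 5): e=[80,0,112] → #  [on edge]
    (5,2)@(11, 5): e=[104,-24,112] → ·
    (1,3)@(3, 7): e=[16,96,80] → #
    (5,3)@(11, 7): e=[112,0,80] → #  [on edge]
    (6,3)@(13, 7): e=[136,-24,80] → ·
    (0,4)@(1, 9): e=[0,144,48] → #  [on edge]
    (6,4)@(13, 9): e=[144,0,48] → #  [on edge]
    (7,5)@(15, 11): e=[176,0,16] → #  [on edge]
  covered (28 px):
    · · # · · · · · ·
    · # # # · · · · ·
    · # # # # · · · ·
    · # # # # # · · ·
    # # # # # # # · ·
    # # # # # # # # ·
T2:
  2·area = 24  (B↔C swapped to make it positive)
  edge (6, 10)→(2, 6): d=(-4,-4) inclusive
  edge (2, 6)→(14, 12): d=(12,6) inclusive
  edge (14, 12)→(6, 10): d=(-8,-2) inclusive
    (0,2)@(1, 5): e=[0,-6,30] → ·  [on edge]
    (1,3)@(3, 7): e=[0,6,18] → #  [on edge]
    (2,3)@(5, 7): e=[8,-6,22] → ·
    (1,4)@(3, 9): e=[-8,30,2] → ·
    (2,4)@(5, 9): e=[0,18,6] → #  [on edge]
    (3,4)@(7, 9): e=[8,6,10] → #
    (4,4)@(9, 9): e=[16,-6,14] → ·
    (2,5)@(5, 11): e=[-8,42,-10] → ·
    (3,5)@(7, 11): e=[0,30,-6] → ·  [on edge]
    (5,5)@(11, 11): e=[16,6,2] → #
    (6,5)@(13, 11): e=[24,-6,6] → ·
  covered (4 px):
    · · · · · · · · ·
    · · · · · · · · ·
    · · · · · · · · ·
    · # · · · · · · ·
    · · # # · · · · ·
    · · · · · # · · ·
T3:
  2·area = 52  (B↔C swapped to make it positive)
  edge (14, 6)→(6, 8): d=(-8,2) inclusive
  edge (6, 8)→(12, 0): d=(6,-8) inclusive
  edge (12, 0)→(14, 6): d=(2,6) inclusive
    (5,1)@(11, 3): e=[30,10,12] → #
    (6,1)@(13, 3): e=[26,26,0] → #  [on edge]
    (7,1)@(15, 3): e=[22,42,-12] → ·
    (4,2)@(9, 5): e=[18,6,28] → #
    (7,2)@(15, 5): e=[6,54,-8] → ·
    (3,3)@(7, 7): e=[6,2,44] → #
    (5,3)@(11, 7): e=[-2,34,20] → ·
    (6,3)@(13, 7): e=[-6,50,8] → ·
    (3,4)@(7, 9): e=[-10,14,48] → ·
    (4,4)@(9, 9): e=[-14,30,36] → ·
    (7,4)@(15, 9): e=[-26,78,0] → ·  [on edge]
  covered (7 px):
    · · · · · · · · ·
    · · · · · # # · ·
    · · · · # # # · ·
    · · · # # · · · ·
    · · · · · · · · ·
    · · · · · · · · ·

Answer: 42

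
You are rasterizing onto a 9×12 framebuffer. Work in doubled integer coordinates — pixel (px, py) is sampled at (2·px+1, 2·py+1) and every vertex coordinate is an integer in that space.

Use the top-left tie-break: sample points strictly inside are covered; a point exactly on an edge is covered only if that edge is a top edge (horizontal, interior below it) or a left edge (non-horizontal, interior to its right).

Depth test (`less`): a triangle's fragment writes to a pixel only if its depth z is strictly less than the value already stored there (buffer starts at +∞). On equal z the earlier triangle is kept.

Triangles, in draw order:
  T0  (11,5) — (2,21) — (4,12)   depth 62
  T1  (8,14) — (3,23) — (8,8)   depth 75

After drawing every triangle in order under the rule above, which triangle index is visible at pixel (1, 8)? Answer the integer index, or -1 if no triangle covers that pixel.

T0:
  2·area = 49
  edge (11, 5)→(2, 21): d=(-9,16) right/bottom  bias=-1
  edge (2, 21)→(4, 12): d=(2,-9) top-left  bias=+0
  edge (4, 12)→(11, 5): d=(7,-7) top-left  bias=+0
    (7,0)@(15, 1): e=[-28,77,0] → ·  [on edge]
    (6,1)@(13, 3): e=[-14,63,0] → ·  [on edge]
    (5,2)@(11, 5): e=[0,49,0] → ·  [on edge]
    (4,3)@(9, 7): e=[14,35,0] → █  [on edge]
    (5,3)@(11, 7): e=[-18,53,14] → ·
    (3,4)@(7, 9): e=[28,21,0] → █  [on edge]
    (4,4)@(9, 9): e=[-4,39,14] → ·
    (2,5)@(5, 11): e=[42,7,0] → █  [on edge]
    (4,5)@(9, 11): e=[-22,43,28] → ·
    (1,6)@(3, 13): e=[56,-7,0] → ·  [on edge]
    (2,6)@(5, 13): e=[24,11,14] → █
    (3,6)@(7, 13): e=[-8,29,28] → ·
    (0,7)@(1, 15): e=[70,-21,0] → ·  [on edge]
  covered (8 px):
    · · · · · · · · ·
    · · · · · · · · ·
    · · · · · · · · ·
    · · · · █ · · · ·
    · · · █ · · · · ·
    · · █ █ · · · · ·
    · · █ · · · · · ·
    · · █ · · · · · ·
    · █ · · · · · · ·
    · █ · · · · · · ·
    · · · · · · · · ·
    · · · · · · · · ·
T1:
  2·area = 30
  edge (8, 14)→(3, 23): d=(-5,9) right/bottom  bias=-1
  edge (3, 23)→(8, 8): d=(5,-15) top-left  bias=+0
  edge (8, 8)→(8, 14): d=(0,6) right/bottom  bias=-1
    (4,2)@(9, 5): e=[36,0,-6] → ·  [on edge]
    (6,2)@(13, 5): e=[0,60,-30] → ·  [on edge]
    (3,5)@(7, 11): e=[24,0,6] → █  [on edge]
    (4,5)@(9, 11): e=[6,30,-6] → ·
    (3,6)@(7, 13): e=[14,10,6] → █
    (4,6)@(9, 13): e=[-4,40,-6] → ·
    (3,7)@(7, 15): e=[4,20,6] → █
    (4,7)@(9, 15): e=[-14,50,-6] → ·
    (2,8)@(5, 17): e=[12,0,18] → █  [on edge]
    (3,8)@(7, 17): e=[-6,30,6] → ·
    (2,9)@(5, 19): e=[2,10,18] → █
    (3,9)@(7, 19): e=[-16,40,6] → ·
    (1,11)@(3, 23): e=[0,0,30] → ·  [on edge]
  covered (5 px):
    · · · · · · · · ·
    · · · · · · · · ·
    · · · · · · · · ·
    · · · · · · · · ·
    · · · · · · · · ·
    · · · █ · · · · ·
    · · · █ · · · · ·
    · · · █ · · · · ·
    · · █ · · · · · ·
    · · █ · · · · · ·
    · · · · · · · · ·
    · · · · · · · · ·

Z-buffer (winner per pixel, '.' = empty):
  . . . . . . . . .
  . . . . . . . . .
  . . . . . . . . .
  . . . . 0 . . . .
  . . . 0 . . . . .
  . . 0 0 . . . . .
  . . 0 1 . . . . .
  . . 0 1 . . . . .
  . 0 1 . . . . . .
  . 0 1 . . . . . .
  . . . . . . . . .
  . . . . . . . . .

Final: 0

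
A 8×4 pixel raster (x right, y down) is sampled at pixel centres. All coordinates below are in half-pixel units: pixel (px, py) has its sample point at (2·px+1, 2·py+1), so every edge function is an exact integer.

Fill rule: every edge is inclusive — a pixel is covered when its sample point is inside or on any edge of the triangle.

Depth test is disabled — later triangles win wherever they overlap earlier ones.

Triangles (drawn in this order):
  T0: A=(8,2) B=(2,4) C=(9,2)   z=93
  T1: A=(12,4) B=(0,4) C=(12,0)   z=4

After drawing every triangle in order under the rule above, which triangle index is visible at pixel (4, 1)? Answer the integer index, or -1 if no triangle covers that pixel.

T0:
  2·area = 2  (B↔C swapped to make it positive)
  edge (8, 2)→(9, 2): d=(1,0) inclusive
  edge (9, 2)→(2, 4): d=(-7,2) inclusive
  edge (2, 4)→(8, 2): d=(6,-2) inclusive
    (5,0)@(11, 1): e=[-1,3,0] → ·  [on edge]
    (2,1)@(5, 3): e=[1,1,0] → #  [on edge]
    (3,1)@(7, 3): e=[1,-3,4] → ·
    (2,2)@(5, 5): e=[3,-13,12] → ·
  covered (1 px):
    · · · · · · · ·
    · · # · · · · ·
    · · · · · · · ·
    · · · · · · · ·
T1:
  2·area = 48
  edge (12, 4)→(0, 4): d=(-12,0) inclusive
  edge (0, 4)→(12, 0): d=(12,-4) inclusive
  edge (12, 0)→(12, 4): d=(0,4) inclusive
    (4,0)@(9, 1): e=[36,0,12] → #  [on edge]
    (5,0)@(11, 1): e=[36,8,4] → #
    (6,0)@(13, 1): e=[36,16,-4] → ·
    (1,1)@(3, 3): e=[12,0,36] → #  [on edge]
    (2,1)@(5, 3): e=[12,8,28] → #
    (3,1)@(7, 3): e=[12,16,20] → #
    (6,1)@(13, 3): e=[12,40,-4] → ·
    (1,2)@(3, 5): e=[-12,24,36] → ·
    (2,2)@(5, 5): e=[-12,32,28] → ·
    (3,2)@(7, 5): e=[-12,40,20] → ·
    (4,2)@(9, 5): e=[-12,48,12] → ·
    (5,2)@(11, 5): e=[-12,56,4] → ·
  covered (7 px):
    · · · · # # · ·
    · # # # # # · ·
    · · · · · · · ·
    · · · · · · · ·

Z-buffer (winner per pixel, '.' = empty):
  . . . . 1 1 . .
  . 1 1 1 1 1 . .
  . . . . . . . .
  . . . . . . . .

Final: 1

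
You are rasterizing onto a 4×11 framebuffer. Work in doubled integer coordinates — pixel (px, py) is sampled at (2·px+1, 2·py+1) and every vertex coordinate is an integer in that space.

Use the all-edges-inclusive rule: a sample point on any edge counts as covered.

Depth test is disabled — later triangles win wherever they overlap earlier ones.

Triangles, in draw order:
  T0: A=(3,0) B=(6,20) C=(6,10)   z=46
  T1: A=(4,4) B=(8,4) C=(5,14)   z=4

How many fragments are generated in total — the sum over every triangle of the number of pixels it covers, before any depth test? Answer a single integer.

T0:
  2·area = 30  (B↔C swapped to make it positive)
  edge (3, 0)→(6, 10): d=(3,10) inclusive
  edge (6, 10)→(6, 20): d=(0,10) inclusive
  edge (6, 20)→(3, 0): d=(-3,-20) inclusive
    (2,3)@(5, 7): e=[1,10,19] → X
    (3,3)@(7, 7): e=[-19,-10,59] → .
    (2,4)@(5, 9): e=[7,10,13] → X
    (3,4)@(7, 9): e=[-13,-10,53] → .
    (2,5)@(5, 11): e=[13,10,7] → X
    (3,5)@(7, 11): e=[-7,-10,47] → .
    (2,6)@(5, 13): e=[19,10,1] → X
    (3,6)@(7, 13): e=[-1,-10,41] → .
    (2,7)@(5, 15): e=[25,10,-5] → .
  covered (4 px):
    . . . .
    . . . .
    . . . .
    . . X .
    . . X .
    . . X .
    . . X .
    . . . .
    . . . .
    . . . .
    . . . .
T1:
  2·area = 40
  edge (4, 4)→(8, 4): d=(4,0) inclusive
  edge (8, 4)→(5, 14): d=(-3,10) inclusive
  edge (5, 14)→(4, 4): d=(-1,-10) inclusive
    (2,2)@(5, 5): e=[4,27,9] → X
    (3,2)@(7, 5): e=[4,7,29] → X
    (2,3)@(5, 7): e=[12,21,7] → X
    (2,4)@(5, 9): e=[20,15,5] → X
    (3,4)@(7, 9): e=[20,-5,25] → .
    (2,5)@(5, 11): e=[28,9,3] → X
    (3,5)@(7, 11): e=[28,-11,23] → .
    (2,6)@(5, 13): e=[36,3,1] → X
    (3,6)@(7, 13): e=[36,-17,21] → .
    (2,7)@(5, 15): e=[44,-3,-1] → .
  covered (7 px):
    . . . .
    . . . .
    . . X X
    . . X X
    . . X .
    . . X .
    . . X .
    . . . .
    . . . .
    . . . .
    . . . .

Answer: 11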